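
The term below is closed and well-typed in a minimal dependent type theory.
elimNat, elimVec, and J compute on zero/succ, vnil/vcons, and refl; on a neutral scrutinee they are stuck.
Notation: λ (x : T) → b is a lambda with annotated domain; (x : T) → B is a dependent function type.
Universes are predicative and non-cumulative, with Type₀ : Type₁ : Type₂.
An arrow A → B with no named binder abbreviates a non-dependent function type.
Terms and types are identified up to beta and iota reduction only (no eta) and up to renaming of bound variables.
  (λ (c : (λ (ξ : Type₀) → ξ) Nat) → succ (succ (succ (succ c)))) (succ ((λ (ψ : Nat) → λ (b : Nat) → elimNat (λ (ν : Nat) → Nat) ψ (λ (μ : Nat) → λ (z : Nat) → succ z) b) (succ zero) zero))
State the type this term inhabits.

inferred type:
  Nat


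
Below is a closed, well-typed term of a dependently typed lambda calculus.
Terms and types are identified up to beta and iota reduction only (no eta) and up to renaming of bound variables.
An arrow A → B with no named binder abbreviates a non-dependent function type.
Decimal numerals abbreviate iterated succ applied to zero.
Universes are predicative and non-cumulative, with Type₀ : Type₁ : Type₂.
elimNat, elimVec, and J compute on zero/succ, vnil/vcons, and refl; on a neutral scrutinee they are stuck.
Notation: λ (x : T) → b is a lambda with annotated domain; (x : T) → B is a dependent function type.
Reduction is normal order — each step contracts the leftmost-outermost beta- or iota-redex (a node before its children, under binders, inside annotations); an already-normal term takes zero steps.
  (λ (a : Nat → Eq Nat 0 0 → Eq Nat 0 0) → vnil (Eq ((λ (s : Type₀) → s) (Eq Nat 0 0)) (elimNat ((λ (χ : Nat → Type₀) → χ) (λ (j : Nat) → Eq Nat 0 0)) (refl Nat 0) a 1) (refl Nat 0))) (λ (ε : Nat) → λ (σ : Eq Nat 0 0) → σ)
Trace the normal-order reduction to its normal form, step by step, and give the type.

normal-order reduction sequence:
  (λ (a : Nat → Eq Nat 0 0 → Eq Nat 0 0) → vnil (Eq ((λ (s : Type₀) → s) (Eq Nat 0 0)) (elimNat ((λ (χ : Nat → Type₀) → χ) (λ (j : Nat) → Eq Nat 0 0)) (refl Nat 0) a 1) (refl Nat 0))) (λ (ε : Nat) → λ (σ : Eq Nat 0 0) → σ)
  ~> vnil (Eq ((λ (a : Type₀) → a) (Eq Nat 0 0)) (elimNat ((λ (s : Nat → Type₀) → s) (λ (χ : Nat) → Eq Nat 0 0)) (refl Nat 0) (λ (j : Nat) → λ (ε : Eq Nat 0 0) → ε) 1) (refl Nat 0))
  ~> vnil (Eq (Eq Nat 0 0) (elimNat ((λ (a : Nat → Type₀) → a) (λ (s : Nat) → Eq Nat 0 0)) (refl Nat 0) (λ (χ : Nat) → λ (j : Eq Nat 0 0) → j) 1) (refl Nat 0))
  ~> vnil (Eq (Eq Nat 0 0) ((λ (a : Nat) → λ (s : Eq Nat 0 0) → s) 0 (elimNat ((λ (χ : Nat → Type₀) → χ) (λ (j : Nat) → Eq Nat 0 0)) (refl Nat 0) (λ (ε : Nat) → λ (σ : Eq Nat 0 0) → σ) 0)) (refl Nat 0))
  ~> vnil (Eq (Eq Nat 0 0) ((λ (a : Eq Nat 0 0) → a) (elimNat ((λ (s : Nat → Type₀) → s) (λ (χ : Nat) → Eq Nat 0 0)) (refl Nat 0) (λ (j : Nat) → λ (ε : Eq Nat 0 0) → ε) 0)) (refl Nat 0))
  ~> vnil (Eq (Eq Nat 0 0) (elimNat ((λ (a : Nat → Type₀) → a) (λ (s : Nat) → Eq Nat 0 0)) (refl Nat 0) (λ (χ : Nat) → λ (j : Eq Nat 0 0) → j) 0) (refl Nat 0))
  ~> vnil (Eq (Eq Nat 0 0) (refl Nat 0) (refl Nat 0))
type:
  Vec (Eq (Eq Nat 0 0) (refl Nat 0) (refl Nat 0)) 0


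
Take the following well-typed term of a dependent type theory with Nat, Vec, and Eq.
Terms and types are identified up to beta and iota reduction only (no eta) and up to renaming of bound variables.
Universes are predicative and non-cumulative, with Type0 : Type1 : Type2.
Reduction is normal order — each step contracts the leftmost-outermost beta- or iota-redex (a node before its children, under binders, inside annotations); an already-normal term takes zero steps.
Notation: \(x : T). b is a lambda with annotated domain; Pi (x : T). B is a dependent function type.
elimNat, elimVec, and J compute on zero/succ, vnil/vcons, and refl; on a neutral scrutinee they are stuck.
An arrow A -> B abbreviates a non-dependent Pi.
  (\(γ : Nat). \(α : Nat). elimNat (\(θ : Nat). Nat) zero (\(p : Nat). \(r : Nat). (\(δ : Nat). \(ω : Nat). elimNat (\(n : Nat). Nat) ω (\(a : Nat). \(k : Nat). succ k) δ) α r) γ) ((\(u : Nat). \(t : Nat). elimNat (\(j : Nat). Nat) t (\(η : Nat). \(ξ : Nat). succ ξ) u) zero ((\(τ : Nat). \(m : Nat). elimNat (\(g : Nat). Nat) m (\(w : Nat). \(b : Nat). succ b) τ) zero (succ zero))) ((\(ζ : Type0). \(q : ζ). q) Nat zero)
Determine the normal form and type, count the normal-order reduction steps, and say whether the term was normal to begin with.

resulting normal form:
  zero
type:
  Nat
steps to reach normal form (normal order): 17
term was already normal: no
first redex: a beta-redex


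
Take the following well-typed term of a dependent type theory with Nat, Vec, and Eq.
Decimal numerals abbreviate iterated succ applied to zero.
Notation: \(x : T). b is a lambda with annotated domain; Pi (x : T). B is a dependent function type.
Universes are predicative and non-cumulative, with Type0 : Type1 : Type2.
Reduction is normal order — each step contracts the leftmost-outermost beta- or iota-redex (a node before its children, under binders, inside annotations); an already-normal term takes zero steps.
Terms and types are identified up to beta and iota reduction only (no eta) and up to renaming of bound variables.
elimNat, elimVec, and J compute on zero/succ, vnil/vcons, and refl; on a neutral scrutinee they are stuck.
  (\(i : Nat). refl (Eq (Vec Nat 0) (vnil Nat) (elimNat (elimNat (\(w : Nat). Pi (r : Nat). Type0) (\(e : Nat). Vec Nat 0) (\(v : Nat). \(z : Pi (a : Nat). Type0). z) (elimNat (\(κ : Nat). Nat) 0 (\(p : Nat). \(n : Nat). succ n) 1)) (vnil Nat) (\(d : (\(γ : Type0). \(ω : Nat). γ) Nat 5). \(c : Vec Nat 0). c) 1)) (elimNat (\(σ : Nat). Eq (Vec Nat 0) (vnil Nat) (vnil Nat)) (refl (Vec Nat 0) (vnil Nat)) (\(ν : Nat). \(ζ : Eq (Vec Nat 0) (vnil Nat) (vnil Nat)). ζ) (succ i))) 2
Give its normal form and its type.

resulting normal form:
  refl (Eq (Vec Nat 0) (vnil Nat) (vnil Nat)) (refl (Vec Nat 0) (vnil Nat))
the term's type:
  Eq (Eq (Vec Nat 0) (vnil Nat) (vnil Nat)) (refl (Vec Nat 0) (vnil Nat)) (refl (Vec Nat 0) (vnil Nat))
observation: the leftmost-outermost redex is a beta-redex, and normalization takes 15 steps.


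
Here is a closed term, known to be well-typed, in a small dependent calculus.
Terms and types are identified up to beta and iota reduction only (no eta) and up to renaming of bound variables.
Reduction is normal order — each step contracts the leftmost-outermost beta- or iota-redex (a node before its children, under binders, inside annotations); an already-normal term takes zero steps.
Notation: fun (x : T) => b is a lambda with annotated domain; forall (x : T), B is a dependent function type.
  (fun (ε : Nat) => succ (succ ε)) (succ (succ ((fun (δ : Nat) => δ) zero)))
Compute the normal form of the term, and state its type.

normal form:
  succ (succ (succ (succ zero)))
type:
  Nat
observation: contracting a beta-redex first, the term normalizes in 2 steps.


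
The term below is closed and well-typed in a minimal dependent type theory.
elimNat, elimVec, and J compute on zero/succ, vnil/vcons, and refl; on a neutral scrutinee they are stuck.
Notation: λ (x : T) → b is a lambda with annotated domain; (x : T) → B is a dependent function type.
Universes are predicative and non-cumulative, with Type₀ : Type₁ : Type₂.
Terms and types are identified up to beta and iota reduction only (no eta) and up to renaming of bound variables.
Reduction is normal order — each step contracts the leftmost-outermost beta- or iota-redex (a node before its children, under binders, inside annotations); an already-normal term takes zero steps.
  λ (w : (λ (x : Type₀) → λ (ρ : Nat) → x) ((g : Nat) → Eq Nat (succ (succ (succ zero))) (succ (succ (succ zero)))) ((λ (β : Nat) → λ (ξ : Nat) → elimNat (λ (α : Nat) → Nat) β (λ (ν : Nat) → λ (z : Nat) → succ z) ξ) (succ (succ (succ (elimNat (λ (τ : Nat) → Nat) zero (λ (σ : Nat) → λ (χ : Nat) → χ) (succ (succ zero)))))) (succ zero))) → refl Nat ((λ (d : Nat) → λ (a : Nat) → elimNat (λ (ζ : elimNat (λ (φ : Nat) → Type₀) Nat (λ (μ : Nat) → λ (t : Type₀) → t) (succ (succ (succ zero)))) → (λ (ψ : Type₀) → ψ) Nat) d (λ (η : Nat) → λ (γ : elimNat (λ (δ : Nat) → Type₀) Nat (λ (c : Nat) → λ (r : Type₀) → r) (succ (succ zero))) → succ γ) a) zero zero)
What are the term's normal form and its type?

normal form:
  λ (w : (x : Nat) → Eq Nat (succ (succ (succ zero))) (succ (succ (succ zero)))) → refl Nat zero
type:
  (w : (x : Nat) → Eq Nat (succ (succ (succ zero))) (succ (succ (succ zero)))) → Eq Nat zero zero
observation: reduction starts at a beta-redex, and 5 normal-order steps reach the normal form.


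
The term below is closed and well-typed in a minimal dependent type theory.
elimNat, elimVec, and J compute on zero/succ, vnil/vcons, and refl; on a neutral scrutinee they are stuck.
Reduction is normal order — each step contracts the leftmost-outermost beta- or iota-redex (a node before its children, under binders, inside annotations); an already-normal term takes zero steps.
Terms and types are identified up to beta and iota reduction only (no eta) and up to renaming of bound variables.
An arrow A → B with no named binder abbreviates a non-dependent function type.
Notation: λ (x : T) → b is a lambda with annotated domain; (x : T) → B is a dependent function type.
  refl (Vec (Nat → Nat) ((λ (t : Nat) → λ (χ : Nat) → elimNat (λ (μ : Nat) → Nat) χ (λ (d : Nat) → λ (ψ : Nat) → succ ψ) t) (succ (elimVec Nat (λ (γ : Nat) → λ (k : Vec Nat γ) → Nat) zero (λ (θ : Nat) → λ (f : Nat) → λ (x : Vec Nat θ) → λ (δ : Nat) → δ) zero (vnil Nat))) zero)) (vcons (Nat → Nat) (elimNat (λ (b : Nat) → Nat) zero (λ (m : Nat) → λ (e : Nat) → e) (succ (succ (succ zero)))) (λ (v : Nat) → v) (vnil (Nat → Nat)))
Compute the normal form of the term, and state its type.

reduced normal form:
  refl (Vec (Nat → Nat) (succ zero)) (vcons (Nat → Nat) zero (λ (t : Nat) → t) (vnil (Nat → Nat)))
type:
  Eq (Vec (Nat → Nat) (succ zero)) (vcons (Nat → Nat) zero (λ (t : Nat) → t) (vnil (Nat → Nat))) (vcons (Nat → Nat) zero (λ (χ : Nat) → χ) (vnil (Nat → Nat)))
observation: normalization takes exactly 17 steps under the normal-order strategy.


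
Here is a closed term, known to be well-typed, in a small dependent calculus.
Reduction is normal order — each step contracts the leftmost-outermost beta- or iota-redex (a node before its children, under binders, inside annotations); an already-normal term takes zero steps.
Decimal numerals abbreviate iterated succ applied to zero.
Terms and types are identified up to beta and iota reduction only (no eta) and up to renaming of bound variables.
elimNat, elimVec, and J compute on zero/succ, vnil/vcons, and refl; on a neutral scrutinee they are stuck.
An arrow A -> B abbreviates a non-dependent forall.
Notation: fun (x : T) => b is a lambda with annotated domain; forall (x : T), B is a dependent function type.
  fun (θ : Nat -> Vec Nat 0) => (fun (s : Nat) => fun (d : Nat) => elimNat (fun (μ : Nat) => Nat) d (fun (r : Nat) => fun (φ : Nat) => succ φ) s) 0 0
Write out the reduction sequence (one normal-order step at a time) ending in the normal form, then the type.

normal-order reduction sequence:
  fun (θ : Nat -> Vec Nat 0) => (fun (s : Nat) => fun (d : Nat) => elimNat (fun (μ : Nat) => Nat) d (fun (r : Nat) => fun (φ : Nat) => succ φ) s) 0 0
  ~> fun (θ : Nat -> Vec Nat 0) => (fun (s : Nat) => elimNat (fun (d : Nat) => Nat) s (fun (μ : Nat) => fun (r : Nat) => succ r) 0) 0
  ~> fun (θ : Nat -> Vec Nat 0) => elimNat (fun (s : Nat) => Nat) 0 (fun (d : Nat) => fun (μ : Nat) => succ μ) 0
  ~> fun (θ : Nat -> Vec Nat 0) => 0
inferred type:
  (Nat -> Vec Nat 0) -> Nat


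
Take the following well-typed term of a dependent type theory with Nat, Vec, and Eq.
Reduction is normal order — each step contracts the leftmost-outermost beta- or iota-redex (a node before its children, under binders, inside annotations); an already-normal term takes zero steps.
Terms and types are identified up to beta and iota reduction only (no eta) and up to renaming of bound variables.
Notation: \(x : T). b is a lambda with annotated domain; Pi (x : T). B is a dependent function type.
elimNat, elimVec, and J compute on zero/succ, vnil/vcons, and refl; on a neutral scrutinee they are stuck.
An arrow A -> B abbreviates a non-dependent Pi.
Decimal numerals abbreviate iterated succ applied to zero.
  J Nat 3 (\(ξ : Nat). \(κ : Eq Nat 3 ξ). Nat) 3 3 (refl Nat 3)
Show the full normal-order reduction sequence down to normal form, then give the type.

reduction (normal order):
  J Nat 3 (\(ξ : Nat). \(κ : Eq Nat 3 ξ). Nat) 3 3 (refl Nat 3)
  ~> 3
inferred type:
  Nat


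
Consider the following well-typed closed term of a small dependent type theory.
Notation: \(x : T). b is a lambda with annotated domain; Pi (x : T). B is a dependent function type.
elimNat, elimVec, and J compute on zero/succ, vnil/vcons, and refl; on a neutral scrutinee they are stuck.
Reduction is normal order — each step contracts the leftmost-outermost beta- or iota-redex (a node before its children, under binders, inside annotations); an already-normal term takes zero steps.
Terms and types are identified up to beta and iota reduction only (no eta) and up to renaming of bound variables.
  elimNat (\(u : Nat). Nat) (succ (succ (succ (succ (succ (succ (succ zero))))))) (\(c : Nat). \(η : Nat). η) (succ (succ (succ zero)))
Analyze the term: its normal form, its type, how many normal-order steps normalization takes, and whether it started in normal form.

resulting normal form:
  succ (succ (succ (succ (succ (succ (succ zero))))))
type:
  Nat
reduction steps (normal order): 10
term was already normal: no
first redex: an elimNat iota-redex


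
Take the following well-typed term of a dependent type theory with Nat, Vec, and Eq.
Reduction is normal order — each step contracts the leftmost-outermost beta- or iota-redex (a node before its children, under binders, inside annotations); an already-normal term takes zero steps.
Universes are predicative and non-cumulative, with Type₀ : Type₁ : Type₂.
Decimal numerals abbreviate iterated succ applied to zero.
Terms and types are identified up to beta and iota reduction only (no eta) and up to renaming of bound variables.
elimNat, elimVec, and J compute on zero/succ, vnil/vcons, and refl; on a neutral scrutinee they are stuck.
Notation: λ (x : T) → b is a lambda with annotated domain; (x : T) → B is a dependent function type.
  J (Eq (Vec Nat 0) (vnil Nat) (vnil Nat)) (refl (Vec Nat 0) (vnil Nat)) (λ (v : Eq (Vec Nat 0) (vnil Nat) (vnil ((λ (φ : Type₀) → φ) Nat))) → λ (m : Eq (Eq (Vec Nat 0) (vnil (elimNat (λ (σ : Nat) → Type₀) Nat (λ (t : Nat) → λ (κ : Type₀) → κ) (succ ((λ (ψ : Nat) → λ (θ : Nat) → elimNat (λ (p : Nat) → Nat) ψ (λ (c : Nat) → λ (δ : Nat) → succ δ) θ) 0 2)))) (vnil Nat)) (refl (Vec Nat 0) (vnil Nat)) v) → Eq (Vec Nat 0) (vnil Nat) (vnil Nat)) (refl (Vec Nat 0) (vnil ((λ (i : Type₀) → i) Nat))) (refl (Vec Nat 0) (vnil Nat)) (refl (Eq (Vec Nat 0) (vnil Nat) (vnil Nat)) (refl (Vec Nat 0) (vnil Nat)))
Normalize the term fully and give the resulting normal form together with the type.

normal form:
  refl (Vec Nat 0) (vnil Nat)
the term's type:
  Eq (Vec Nat 0) (vnil Nat) (vnil Nat)


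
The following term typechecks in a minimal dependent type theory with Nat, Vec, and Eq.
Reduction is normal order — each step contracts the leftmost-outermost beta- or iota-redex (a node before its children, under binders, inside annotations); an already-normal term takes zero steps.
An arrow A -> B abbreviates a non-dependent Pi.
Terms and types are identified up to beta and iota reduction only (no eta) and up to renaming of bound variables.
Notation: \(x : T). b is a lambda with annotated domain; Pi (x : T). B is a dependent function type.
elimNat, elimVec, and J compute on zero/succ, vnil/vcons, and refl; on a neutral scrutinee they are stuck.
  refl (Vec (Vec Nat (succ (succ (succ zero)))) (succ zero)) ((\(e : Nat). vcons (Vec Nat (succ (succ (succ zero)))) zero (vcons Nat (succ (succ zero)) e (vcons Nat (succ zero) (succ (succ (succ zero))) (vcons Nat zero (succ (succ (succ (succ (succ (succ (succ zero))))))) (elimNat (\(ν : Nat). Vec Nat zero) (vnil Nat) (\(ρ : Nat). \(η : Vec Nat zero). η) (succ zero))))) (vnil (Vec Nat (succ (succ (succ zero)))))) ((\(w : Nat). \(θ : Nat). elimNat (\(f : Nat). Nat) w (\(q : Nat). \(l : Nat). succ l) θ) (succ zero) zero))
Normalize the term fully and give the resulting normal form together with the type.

reduced normal form:
  refl (Vec (Vec Nat (succ (succ (succ zero)))) (succ zero)) (vcons (Vec Nat (succ (succ (succ zero)))) zero (vcons Nat (succ (succ zero)) (succ zero) (vcons Nat (succ zero) (succ (succ (succ zero))) (vcons Nat zero (succ (succ (succ (succ (succ (succ (succ zero))))))) (vnil Nat)))) (vnil (Vec Nat (succ (succ (succ zero))))))
the term's type:
  Eq (Vec (Vec Nat (succ (succ (succ zero)))) (succ zero)) (vcons (Vec Nat (succ (succ (succ zero)))) zero (vcons Nat (succ (succ zero)) (succ zero) (vcons Nat (succ zero) (succ (succ (succ zero))) (vcons Nat zero (succ (succ (succ (succ (succ (succ (succ zero))))))) (vnil Nat)))) (vnil (Vec Nat (succ (succ (succ zero)))))) (vcons (Vec Nat (succ (succ (succ zero)))) zero (vcons Nat (succ (succ zero)) (succ zero) (vcons Nat (succ zero) (succ (succ (succ zero))) (vcons Nat zero (succ (succ (succ (succ (succ (succ (succ zero))))))) (vnil Nat)))) (vnil (Vec Nat (succ (succ (succ zero))))))


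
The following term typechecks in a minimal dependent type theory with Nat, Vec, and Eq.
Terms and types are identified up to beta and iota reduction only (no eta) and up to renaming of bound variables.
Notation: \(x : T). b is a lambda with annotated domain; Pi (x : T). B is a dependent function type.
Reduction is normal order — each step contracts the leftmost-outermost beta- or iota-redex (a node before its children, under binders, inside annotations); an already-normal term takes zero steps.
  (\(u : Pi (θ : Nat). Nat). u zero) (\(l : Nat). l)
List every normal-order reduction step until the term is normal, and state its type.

normal-order reduction:
  (\(u : Pi (θ : Nat). Nat). u zero) (\(l : Nat). l)
  ~> (\(u : Nat). u) zero
  ~> zero
type:
  Nat


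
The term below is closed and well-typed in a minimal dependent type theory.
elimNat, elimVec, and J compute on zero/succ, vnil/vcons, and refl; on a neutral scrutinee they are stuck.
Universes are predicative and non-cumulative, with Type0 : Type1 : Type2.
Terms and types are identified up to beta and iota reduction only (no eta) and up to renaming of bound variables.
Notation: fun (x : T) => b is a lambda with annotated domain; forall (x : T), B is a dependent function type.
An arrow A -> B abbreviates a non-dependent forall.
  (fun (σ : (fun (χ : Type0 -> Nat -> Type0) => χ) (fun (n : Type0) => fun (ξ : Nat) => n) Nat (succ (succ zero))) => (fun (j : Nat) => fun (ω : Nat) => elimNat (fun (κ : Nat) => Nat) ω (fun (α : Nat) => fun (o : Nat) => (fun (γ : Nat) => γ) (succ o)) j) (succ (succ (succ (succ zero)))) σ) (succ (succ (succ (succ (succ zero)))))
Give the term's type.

type:
  Nat


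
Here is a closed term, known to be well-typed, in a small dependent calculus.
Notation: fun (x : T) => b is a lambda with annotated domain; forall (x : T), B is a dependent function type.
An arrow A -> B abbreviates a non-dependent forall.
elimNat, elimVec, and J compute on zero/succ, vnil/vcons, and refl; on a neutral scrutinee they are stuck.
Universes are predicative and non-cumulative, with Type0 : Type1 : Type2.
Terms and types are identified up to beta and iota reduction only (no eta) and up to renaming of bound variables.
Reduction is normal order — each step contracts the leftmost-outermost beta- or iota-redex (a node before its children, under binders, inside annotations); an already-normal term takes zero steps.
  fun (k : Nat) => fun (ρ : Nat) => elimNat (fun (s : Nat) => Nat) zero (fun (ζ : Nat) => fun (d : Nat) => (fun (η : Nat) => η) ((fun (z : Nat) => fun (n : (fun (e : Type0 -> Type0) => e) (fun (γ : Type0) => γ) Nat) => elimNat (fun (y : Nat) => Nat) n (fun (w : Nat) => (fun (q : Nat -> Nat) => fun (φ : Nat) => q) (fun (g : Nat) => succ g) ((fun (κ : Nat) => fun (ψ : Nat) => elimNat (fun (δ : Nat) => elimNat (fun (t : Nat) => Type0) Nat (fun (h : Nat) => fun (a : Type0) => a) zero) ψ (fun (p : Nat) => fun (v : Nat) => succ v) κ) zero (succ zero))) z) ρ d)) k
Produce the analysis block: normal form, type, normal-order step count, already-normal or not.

reduced normal form:
  fun (k : Nat) => fun (ρ : Nat) => elimNat (fun (s : Nat) => Nat) zero (fun (ζ : Nat) => fun (d : Nat) => elimNat (fun (η : Nat) => Nat) d (fun (z : Nat) => fun (n : Nat) => succ n) ρ) k
type:
  Nat -> Nat -> Nat
normal-order step count: 5
already normal: no
first contracted redex: a beta-redex


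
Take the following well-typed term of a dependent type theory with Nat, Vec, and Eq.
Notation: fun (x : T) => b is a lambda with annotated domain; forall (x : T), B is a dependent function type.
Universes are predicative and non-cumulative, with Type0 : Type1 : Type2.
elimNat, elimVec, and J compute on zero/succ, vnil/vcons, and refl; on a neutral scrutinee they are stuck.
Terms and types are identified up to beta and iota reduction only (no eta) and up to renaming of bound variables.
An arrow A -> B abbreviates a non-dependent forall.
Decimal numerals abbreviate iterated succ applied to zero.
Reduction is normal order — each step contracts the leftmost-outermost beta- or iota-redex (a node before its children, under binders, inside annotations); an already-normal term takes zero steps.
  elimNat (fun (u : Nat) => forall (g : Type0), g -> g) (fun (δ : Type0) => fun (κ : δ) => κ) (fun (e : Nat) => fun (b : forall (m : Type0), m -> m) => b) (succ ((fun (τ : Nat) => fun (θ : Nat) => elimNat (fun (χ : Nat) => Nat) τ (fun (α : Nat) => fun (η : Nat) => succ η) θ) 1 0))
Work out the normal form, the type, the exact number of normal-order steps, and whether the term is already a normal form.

reduced normal form:
  fun (u : Type0) => fun (g : u) => g
the term's type:
  forall (u : Type0), u -> u
reduction steps (normal order): 10
term was already normal: no
first redex: an elimNat iota-redex


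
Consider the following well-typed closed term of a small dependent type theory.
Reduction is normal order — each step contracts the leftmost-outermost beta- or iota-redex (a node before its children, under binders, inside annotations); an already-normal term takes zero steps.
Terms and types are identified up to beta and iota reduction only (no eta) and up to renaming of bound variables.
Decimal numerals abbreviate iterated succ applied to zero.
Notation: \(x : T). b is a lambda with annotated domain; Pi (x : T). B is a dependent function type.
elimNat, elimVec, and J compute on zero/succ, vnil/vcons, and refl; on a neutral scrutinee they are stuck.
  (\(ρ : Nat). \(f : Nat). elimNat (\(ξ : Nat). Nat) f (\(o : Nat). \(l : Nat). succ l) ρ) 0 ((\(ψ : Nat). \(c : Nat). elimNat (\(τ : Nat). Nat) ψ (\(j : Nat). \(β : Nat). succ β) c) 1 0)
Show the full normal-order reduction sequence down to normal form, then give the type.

normal-order reduction:
  (\(ρ : Nat). \(f : Nat). elimNat (\(ξ : Nat). Nat) f (\(o : Nat). \(l : Nat). succ l) ρ) 0 ((\(ψ : Nat). \(c : Nat). elimNat (\(τ : Nat). Nat) ψ (\(j : Nat). \(β : Nat). succ β) c) 1 0)
  ~> (\(ρ : Nat). elimNat (\(f : Nat). Nat) ρ (\(ξ : Nat). \(o : Nat). succ o) 0) ((\(l : Nat). \(ψ : Nat). elimNat (\(c : Nat). Nat) l (\(τ : Nat). \(j : Nat). succ j) ψ) 1 0)
  ~> elimNat (\(ρ : Nat). Nat) ((\(f : Nat). \(ξ : Nat). elimNat (\(o : Nat). Nat) f (\(l : Nat). \(ψ : Nat). succ ψ) ξ) 1 0) (\(c : Nat). \(τ : Nat). succ τ) 0
  ~> (\(ρ : Nat). \(f : Nat). elimNat (\(ξ : Nat). Nat) ρ (\(o : Nat). \(l : Nat). succ l) f) 1 0
  ~> (\(ρ : Nat). elimNat (\(f : Nat). Nat) 1 (\(ξ : Nat). \(o : Nat). succ o) ρ) 0
  ~> elimNat (\(ρ : Nat). Nat) 1 (\(f : Nat). \(ξ : Nat). succ ξ) 0
  ~> 1
type:
  Nat


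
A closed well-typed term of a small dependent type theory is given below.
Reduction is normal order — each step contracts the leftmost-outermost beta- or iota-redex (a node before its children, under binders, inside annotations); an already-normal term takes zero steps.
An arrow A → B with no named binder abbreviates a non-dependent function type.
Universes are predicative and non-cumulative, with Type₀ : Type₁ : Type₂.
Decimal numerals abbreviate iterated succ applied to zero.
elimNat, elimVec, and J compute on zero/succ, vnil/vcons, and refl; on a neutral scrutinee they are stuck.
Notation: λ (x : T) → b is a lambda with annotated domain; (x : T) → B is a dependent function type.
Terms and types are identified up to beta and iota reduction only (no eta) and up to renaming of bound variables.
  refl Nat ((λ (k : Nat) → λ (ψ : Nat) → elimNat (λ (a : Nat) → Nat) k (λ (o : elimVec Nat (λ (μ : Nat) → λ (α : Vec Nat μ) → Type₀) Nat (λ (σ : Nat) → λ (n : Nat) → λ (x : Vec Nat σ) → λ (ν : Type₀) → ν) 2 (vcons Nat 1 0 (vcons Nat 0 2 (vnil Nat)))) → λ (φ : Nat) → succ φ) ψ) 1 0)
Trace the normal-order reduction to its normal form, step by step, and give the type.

reduction (normal order):
  refl Nat ((λ (k : Nat) → λ (ψ : Nat) → elimNat (λ (a : Nat) → Nat) k (λ (o : elimVec Nat (λ (μ : Nat) → λ (α : Vec Nat μ) → Type₀) Nat (λ (σ : Nat) → λ (n : Nat) → λ (x : Vec Nat σ) → λ (ν : Type₀) → ν) 2 (vcons Nat 1 0 (vcons Nat 0 2 (vnil Nat)))) → λ (φ : Nat) → succ φ) ψ) 1 0)
  ~> refl Nat ((λ (k : Nat) → elimNat (λ (ψ : Nat) → Nat) 1 (λ (a : elimVec Nat (λ (o : Nat) → λ (μ : Vec Nat o) → Type₀) Nat (λ (α : Nat) → λ (σ : Nat) → λ (n : Vec Nat α) → λ (x : Type₀) → x) 2 (vcons Nat 1 0 (vcons Nat 0 2 (vnil Nat)))) → λ (ν : Nat) → succ ν) k) 0)
  ~> refl Nat (elimNat (λ (k : Nat) → Nat) 1 (λ (ψ : elimVec Nat (λ (a : Nat) → λ (o : Vec Nat a) → Type₀) Nat (λ (μ : Nat) → λ (α : Nat) → λ (σ : Vec Nat μ) → λ (n : Type₀) → n) 2 (vcons Nat 1 0 (vcons Nat 0 2 (vnil Nat)))) → λ (x : Nat) → succ x) 0)
  ~> refl Nat 1
type:
  Eq Nat 1 1


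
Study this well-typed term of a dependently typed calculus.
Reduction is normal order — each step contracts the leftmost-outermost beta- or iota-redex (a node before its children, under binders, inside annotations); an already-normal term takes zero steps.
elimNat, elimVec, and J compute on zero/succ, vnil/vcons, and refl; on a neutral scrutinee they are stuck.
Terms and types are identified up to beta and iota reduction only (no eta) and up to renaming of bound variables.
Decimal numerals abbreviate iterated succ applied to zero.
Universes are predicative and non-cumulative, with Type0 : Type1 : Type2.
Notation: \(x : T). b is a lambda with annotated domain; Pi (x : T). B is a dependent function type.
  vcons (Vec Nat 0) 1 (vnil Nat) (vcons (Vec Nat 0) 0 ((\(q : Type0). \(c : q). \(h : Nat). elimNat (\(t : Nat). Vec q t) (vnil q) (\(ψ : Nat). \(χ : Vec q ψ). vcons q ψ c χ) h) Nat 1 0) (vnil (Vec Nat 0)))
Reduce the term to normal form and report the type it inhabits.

resulting normal form:
  vcons (Vec Nat 0) 1 (vnil Nat) (vcons (Vec Nat 0) 0 (vnil Nat) (vnil (Vec Nat 0)))
inferred type:
  Vec (Vec Nat 0) 2


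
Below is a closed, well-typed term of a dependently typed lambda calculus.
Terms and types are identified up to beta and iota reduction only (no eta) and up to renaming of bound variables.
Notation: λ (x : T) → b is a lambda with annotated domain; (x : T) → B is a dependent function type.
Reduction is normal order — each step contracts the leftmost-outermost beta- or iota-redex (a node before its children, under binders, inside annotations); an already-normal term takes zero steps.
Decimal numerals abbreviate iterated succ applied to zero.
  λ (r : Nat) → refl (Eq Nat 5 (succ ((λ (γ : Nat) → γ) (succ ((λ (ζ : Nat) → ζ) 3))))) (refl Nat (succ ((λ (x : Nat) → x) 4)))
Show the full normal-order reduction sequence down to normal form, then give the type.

reduction (normal order):
  λ (r : Nat) → refl (Eq Nat 5 (succ ((λ (γ : Nat) → γ) (succ ((λ (ζ : Nat) → ζ) 3))))) (refl Nat (succ ((λ (x : Nat) → x) 4)))
  ~> λ (r : Nat) → refl (Eq Nat 5 (succ (succ ((λ (γ : Nat) → γ) 3)))) (refl Nat (succ ((λ (ζ : Nat) → ζ) 4)))
  ~> λ (r : Nat) → refl (Eq Nat 5 5) (refl Nat (succ ((λ (γ : Nat) → γ) 4)))
  ~> λ (r : Nat) → refl (Eq Nat 5 5) (refl Nat 5)
the term's type:
  (r : Nat) → Eq (Eq Nat 5 5) (refl Nat 5) (refl Nat 5)


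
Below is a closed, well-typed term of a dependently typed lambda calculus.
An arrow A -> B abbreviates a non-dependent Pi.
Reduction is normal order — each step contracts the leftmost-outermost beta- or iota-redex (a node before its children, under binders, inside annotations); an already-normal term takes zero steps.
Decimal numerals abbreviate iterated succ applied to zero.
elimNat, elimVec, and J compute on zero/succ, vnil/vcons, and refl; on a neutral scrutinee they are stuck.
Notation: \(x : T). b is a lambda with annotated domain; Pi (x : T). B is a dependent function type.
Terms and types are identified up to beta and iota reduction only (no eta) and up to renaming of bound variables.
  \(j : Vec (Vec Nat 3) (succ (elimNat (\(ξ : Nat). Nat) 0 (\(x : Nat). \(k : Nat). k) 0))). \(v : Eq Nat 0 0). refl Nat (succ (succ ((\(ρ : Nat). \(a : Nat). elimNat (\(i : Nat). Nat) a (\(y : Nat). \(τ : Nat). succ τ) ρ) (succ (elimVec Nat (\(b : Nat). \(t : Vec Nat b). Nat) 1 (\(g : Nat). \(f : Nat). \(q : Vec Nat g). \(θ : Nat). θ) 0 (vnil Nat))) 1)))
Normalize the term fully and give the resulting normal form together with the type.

normal form:
  \(j : Vec (Vec Nat 3) 1). \(ξ : Eq Nat 0 0). refl Nat 5
the term's type:
  Vec (Vec Nat 3) 1 -> Eq Nat 0 0 -> Eq Nat 5 5
observation: reduction starts at an elimNat iota-redex, and 11 normal-order steps reach the normal form.


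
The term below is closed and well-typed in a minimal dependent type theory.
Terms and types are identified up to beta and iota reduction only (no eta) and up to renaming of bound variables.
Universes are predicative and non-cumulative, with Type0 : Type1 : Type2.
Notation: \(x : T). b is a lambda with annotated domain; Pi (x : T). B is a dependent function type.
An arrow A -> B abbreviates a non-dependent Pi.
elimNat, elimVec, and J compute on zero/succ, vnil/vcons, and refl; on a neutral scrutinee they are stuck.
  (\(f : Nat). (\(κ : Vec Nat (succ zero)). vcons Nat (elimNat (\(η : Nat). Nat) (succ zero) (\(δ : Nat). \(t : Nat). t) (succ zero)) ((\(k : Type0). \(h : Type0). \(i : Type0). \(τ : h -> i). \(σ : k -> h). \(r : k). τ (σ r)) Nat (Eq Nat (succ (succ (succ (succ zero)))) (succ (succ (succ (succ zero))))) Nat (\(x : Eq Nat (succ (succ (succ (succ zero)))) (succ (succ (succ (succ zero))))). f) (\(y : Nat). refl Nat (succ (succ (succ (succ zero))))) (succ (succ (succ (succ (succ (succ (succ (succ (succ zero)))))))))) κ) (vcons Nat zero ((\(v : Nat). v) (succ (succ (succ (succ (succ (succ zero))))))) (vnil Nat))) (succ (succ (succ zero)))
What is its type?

type:
  Vec Nat (succ (succ zero))


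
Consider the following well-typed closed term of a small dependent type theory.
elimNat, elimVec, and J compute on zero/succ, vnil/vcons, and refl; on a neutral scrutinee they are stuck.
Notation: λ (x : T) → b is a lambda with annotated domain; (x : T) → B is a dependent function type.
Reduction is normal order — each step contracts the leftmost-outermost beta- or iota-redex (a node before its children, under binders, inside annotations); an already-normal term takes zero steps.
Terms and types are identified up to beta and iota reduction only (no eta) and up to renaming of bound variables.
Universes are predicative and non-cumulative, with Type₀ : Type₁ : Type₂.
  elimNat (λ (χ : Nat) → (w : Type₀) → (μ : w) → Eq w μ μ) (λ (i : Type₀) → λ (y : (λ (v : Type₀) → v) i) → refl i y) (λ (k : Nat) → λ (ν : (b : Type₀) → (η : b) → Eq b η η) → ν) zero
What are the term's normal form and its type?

normal form:
  λ (χ : Type₀) → λ (w : χ) → refl χ w
type:
  (χ : Type₀) → (w : χ) → Eq χ w w


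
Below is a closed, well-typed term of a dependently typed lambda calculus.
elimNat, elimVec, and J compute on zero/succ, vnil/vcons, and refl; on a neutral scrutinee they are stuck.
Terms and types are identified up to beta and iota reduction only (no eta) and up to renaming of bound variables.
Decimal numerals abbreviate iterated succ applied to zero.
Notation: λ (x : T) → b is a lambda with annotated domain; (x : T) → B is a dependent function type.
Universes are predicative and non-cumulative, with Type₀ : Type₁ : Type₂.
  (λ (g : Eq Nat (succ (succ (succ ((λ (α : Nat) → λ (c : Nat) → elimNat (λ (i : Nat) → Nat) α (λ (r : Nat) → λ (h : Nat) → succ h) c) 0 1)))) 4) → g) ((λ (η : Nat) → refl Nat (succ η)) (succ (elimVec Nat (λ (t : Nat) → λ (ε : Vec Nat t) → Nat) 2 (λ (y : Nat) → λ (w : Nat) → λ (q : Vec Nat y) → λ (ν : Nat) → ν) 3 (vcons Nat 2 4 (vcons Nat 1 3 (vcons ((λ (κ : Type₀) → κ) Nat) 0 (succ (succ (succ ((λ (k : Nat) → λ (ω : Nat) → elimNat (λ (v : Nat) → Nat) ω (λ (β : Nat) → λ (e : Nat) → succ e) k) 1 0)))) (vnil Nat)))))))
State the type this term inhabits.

the term's type:
  Eq Nat 4 4


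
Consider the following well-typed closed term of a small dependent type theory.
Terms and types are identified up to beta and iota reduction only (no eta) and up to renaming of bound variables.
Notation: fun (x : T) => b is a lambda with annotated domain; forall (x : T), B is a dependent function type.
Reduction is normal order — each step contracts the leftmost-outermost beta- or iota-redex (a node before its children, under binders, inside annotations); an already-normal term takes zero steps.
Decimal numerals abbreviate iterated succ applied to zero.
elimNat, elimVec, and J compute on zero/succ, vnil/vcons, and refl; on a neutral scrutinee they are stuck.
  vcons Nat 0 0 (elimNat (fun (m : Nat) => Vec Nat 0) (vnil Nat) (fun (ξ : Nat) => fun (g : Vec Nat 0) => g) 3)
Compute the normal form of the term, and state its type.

reduced normal form:
  vcons Nat 0 0 (vnil Nat)
type:
  Vec Nat 1
observation: reduction starts at an elimNat iota-redex, and 10 normal-order steps reach the normal form.


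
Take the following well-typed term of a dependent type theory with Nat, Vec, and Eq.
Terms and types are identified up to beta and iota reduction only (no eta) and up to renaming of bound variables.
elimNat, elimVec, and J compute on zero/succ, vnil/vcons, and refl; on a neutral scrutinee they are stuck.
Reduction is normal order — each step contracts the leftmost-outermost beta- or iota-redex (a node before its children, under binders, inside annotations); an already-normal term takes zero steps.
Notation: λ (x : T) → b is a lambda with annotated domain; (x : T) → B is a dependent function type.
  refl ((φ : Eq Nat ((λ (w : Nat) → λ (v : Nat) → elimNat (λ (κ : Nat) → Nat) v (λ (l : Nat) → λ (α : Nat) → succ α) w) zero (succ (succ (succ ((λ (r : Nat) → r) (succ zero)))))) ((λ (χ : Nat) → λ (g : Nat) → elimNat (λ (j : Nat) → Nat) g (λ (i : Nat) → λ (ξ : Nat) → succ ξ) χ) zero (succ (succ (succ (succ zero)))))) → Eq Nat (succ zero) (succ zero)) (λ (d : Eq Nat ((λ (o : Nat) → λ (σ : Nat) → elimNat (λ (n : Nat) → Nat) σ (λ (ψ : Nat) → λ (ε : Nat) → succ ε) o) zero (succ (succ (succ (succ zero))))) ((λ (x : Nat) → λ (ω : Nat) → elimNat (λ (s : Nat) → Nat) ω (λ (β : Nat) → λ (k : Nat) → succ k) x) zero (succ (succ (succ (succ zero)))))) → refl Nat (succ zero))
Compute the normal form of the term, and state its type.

reduced normal form:
  refl ((φ : Eq Nat (succ (succ (succ (succ zero)))) (succ (succ (succ (succ zero))))) → Eq Nat (succ zero) (succ zero)) (λ (w : Eq Nat (succ (succ (succ (succ zero)))) (succ (succ (succ (succ zero))))) → refl Nat (succ zero))
type:
  Eq ((φ : Eq Nat (succ (succ (succ (succ zero)))) (succ (succ (succ (succ zero))))) → Eq Nat (succ zero) (succ zero)) (λ (w : Eq Nat (succ (succ (succ (succ zero)))) (succ (succ (succ (succ zero))))) → refl Nat (succ zero)) (λ (v : Eq Nat (succ (succ (succ (succ zero)))) (succ (succ (succ (succ zero))))) → refl Nat (succ zero))
observation: contracting a beta-redex first, the term normalizes in 13 steps.


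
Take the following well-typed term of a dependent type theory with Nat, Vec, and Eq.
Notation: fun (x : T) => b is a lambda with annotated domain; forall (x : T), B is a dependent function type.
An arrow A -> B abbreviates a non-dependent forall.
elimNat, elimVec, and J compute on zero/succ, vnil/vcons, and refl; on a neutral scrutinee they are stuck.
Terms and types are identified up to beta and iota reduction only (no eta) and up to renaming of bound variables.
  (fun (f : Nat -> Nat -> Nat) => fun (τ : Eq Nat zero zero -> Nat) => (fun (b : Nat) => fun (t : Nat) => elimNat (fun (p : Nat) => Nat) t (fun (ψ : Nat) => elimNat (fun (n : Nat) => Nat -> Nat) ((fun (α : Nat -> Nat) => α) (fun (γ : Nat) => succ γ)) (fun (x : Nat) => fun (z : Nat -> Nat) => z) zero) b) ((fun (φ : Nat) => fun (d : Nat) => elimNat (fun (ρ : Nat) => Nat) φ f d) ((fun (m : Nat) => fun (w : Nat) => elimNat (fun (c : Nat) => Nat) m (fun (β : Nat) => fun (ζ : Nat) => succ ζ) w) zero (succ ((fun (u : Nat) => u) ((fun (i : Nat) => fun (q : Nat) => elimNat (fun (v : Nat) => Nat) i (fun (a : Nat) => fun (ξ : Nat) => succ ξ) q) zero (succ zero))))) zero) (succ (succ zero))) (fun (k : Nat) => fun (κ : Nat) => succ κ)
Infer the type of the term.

the term's type:
  (Eq Nat zero zero -> Nat) -> Nat


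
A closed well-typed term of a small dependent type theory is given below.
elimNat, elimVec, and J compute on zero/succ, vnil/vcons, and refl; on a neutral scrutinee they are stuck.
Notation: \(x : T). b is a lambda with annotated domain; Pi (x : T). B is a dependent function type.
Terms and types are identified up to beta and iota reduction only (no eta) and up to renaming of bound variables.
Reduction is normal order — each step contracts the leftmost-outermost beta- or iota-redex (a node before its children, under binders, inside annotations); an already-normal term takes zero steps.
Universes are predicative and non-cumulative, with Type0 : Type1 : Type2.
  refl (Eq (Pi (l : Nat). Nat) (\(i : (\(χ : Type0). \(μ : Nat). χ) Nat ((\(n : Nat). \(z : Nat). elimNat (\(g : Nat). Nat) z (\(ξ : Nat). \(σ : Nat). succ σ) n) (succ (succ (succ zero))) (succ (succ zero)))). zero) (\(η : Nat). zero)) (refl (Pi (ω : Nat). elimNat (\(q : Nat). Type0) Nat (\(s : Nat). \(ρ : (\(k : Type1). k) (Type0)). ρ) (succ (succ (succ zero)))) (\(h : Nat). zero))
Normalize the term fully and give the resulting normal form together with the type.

resulting normal form:
  refl (Eq (Pi (l : Nat). Nat) (\(i : Nat). zero) (\(χ : Nat). zero)) (refl (Pi (μ : Nat). Nat) (\(n : Nat). zero))
the term's type:
  Eq (Eq (Pi (l : Nat). Nat) (\(i : Nat). zero) (\(χ : Nat). zero)) (refl (Pi (μ : Nat). Nat) (\(n : Nat). zero)) (refl (Pi (z : Nat). Nat) (\(g : Nat). zero))
observation: reduction starts at a beta-redex, and 12 normal-order steps reach the normal form.


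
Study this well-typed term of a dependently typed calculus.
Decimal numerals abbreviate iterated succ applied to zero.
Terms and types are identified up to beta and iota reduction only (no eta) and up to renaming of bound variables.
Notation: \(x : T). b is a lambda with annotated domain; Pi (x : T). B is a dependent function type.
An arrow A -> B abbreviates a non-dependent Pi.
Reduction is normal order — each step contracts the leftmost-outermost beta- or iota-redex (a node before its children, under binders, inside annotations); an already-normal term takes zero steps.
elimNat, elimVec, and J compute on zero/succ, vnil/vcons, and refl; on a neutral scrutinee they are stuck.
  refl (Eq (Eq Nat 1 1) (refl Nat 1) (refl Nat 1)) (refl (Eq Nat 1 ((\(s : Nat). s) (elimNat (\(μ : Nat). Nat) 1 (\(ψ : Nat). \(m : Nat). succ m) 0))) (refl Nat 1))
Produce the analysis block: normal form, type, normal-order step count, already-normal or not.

resulting normal form:
  refl (Eq (Eq Nat 1 1) (refl Nat 1) (refl Nat 1)) (refl (Eq Nat 1 1) (refl Nat 1))
the term's type:
  Eq (Eq (Eq Nat 1 1) (refl Nat 1) (refl Nat 1)) (refl (Eq Nat 1 1) (refl Nat 1)) (refl (Eq Nat 1 1) (refl Nat 1))
reduction steps (normal order): 2
started in normal form: no
first contracted redex: a beta-redex
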